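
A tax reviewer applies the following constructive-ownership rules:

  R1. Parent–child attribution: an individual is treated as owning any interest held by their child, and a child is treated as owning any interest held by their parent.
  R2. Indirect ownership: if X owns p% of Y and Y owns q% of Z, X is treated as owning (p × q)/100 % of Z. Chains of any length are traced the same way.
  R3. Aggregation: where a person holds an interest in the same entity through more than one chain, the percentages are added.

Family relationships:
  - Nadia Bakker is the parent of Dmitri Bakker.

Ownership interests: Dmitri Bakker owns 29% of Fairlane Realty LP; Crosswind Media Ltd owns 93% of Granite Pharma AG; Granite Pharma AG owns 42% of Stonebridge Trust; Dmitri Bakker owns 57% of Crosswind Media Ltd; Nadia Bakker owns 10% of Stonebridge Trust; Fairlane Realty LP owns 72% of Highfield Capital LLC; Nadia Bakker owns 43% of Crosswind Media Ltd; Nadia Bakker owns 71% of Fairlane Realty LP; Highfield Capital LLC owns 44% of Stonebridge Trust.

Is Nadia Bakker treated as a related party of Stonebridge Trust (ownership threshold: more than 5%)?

By parent–child attribution (R1), Nadia Bakker is treated as also owning Dmitri Bakker's interest in Crosswind Media Ltd, giving 43% + 57% = 100%.
By parent–child attribution (R1), Nadia Bakker is treated as also owning Dmitri Bakker's interest in Fairlane Realty LP, giving 71% + 29% = 100%.
Chain via Crosswind Media Ltd → Granite Pharma AG (R2): 100% × 93% × 42% = 39.06% of Stonebridge Trust.
Chain via Fairlane Realty LP → Highfield Capital LLC (R2): 100% × 72% × 44% = 31.68% of Stonebridge Trust.
Direct interest in Stonebridge Trust: 10%.
Aggregating (R3): 39.06% + 31.68% + 10% = 80.74%.
80.74% exceeds the 5% threshold, so Nadia is a related party to Stonebridge Trust.

Yes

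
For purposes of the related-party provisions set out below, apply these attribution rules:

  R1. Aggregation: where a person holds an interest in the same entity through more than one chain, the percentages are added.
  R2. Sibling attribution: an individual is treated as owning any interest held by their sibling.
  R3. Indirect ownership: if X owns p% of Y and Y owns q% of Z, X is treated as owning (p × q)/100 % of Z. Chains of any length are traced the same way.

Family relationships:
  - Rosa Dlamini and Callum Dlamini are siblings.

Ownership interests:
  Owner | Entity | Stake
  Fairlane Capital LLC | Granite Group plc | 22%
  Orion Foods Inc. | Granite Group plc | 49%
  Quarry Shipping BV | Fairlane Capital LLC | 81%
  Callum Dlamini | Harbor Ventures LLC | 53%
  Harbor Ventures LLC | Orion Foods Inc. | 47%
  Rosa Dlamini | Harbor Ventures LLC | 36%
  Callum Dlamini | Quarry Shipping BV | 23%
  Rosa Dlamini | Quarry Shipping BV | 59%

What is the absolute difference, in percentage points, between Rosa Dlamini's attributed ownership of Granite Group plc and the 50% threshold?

By sibling attribution (R2), Rosa Dlamini is treated as also owning Callum Dlamini's interest in Harbor Ventures LLC, giving 36% + 53% = 89%.
By sibling attribution (R2), Rosa Dlamini is treated as also owning Callum Dlamini's interest in Quarry Shipping BV, giving 59% + 23% = 82%.
Chain via Harbor Ventures LLC → Orion Foods Inc. (R3): 89% × 47% × 49% = 20.4967% of Granite Group plc.
Chain via Quarry Shipping BV → Fairlane Capital LLC (R3): 82% × 81% × 22% = 14.6124% of Granite Group plc.
Aggregating (R1): 20.4967% + 14.6124% = 35.1091%.
35.1091% falls short of the 50% threshold by 14.8909 percentage points.

14.8909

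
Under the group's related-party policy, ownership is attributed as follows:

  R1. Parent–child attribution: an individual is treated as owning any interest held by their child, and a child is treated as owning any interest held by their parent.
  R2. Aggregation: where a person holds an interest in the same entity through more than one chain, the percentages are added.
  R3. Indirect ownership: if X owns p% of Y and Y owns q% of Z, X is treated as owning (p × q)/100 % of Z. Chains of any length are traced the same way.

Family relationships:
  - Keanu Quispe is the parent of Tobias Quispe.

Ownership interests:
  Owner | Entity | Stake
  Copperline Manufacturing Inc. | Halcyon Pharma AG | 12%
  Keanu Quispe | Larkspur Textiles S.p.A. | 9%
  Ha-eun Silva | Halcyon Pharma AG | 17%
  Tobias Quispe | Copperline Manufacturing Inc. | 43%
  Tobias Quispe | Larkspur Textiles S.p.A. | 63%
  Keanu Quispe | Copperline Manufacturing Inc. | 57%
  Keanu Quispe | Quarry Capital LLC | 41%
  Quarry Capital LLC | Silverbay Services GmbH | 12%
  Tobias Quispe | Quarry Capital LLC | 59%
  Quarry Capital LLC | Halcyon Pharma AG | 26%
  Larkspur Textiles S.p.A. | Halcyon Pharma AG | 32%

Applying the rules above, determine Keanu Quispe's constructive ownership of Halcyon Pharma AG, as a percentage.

By parent–child attribution (R1), Keanu Quispe is treated as also owning Tobias Quispe's interest in Larkspur Textiles S.p.A, giving 9% + 63% = 72%.
By parent–child attribution (R1), Keanu Quispe is treated as also owning Tobias Quispe's interest in Quarry Capital LLC, giving 41% + 59% = 100%.
By parent–child attribution (R1), Keanu Quispe is treated as also owning Tobias Quispe's interest in Copperline Manufacturing Inc, giving 57% + 43% = 100%.
Chain via Larkspur Textiles S.p.A. (R3): 72% × 32% = 23.04% of Halcyon Pharma AG.
Chain via Quarry Capital LLC (R3): 100% × 26% = 26% of Halcyon Pharma AG.
Chain via Copperline Manufacturing Inc. (R3): 100% × 12% = 12% of Halcyon Pharma AG.
Aggregating (R2): 23.04% + 26% + 12% = 61.04%.

61.04%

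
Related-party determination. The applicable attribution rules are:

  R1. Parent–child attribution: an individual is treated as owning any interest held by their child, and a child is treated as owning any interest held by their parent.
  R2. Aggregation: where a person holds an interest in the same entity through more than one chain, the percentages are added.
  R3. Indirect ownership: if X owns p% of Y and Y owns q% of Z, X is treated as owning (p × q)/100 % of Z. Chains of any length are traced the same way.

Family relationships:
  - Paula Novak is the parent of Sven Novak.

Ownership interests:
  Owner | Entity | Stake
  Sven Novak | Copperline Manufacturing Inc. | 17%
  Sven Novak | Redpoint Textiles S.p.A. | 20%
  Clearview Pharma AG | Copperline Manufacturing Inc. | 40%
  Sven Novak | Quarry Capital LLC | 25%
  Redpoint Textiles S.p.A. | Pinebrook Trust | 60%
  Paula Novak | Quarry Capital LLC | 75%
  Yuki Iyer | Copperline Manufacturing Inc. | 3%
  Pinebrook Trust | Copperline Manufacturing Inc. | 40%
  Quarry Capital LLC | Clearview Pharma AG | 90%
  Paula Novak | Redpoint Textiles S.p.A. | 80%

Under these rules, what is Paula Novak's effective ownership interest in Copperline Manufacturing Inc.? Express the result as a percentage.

By parent–child attribution (R1), Paula Novak is treated as also owning Sven Novak's interest in Redpoint Textiles S.p.A, giving 80% + 20% = 100%.
By parent–child attribution (R1), Paula Novak is treated as also owning Sven Novak's interest in Quarry Capital LLC, giving 75% + 25% = 100%.
By parent–child attribution (R1), Paula Novak is treated as owning Sven Novak's 17% interest in Copperline Manufacturing Inc.
Chain via Redpoint Textiles S.p.A. → Pinebrook Trust (R3): 100% × 60% × 40% = 24% of Copperline Manufacturing Inc.
Chain via Quarry Capital LLC → Clearview Pharma AG (R3): 100% × 90% × 40% = 36% of Copperline Manufacturing Inc.
Direct interest in Copperline Manufacturing Inc: 17%.
Aggregating (R2): 24% + 36% + 17% = 77%.

77%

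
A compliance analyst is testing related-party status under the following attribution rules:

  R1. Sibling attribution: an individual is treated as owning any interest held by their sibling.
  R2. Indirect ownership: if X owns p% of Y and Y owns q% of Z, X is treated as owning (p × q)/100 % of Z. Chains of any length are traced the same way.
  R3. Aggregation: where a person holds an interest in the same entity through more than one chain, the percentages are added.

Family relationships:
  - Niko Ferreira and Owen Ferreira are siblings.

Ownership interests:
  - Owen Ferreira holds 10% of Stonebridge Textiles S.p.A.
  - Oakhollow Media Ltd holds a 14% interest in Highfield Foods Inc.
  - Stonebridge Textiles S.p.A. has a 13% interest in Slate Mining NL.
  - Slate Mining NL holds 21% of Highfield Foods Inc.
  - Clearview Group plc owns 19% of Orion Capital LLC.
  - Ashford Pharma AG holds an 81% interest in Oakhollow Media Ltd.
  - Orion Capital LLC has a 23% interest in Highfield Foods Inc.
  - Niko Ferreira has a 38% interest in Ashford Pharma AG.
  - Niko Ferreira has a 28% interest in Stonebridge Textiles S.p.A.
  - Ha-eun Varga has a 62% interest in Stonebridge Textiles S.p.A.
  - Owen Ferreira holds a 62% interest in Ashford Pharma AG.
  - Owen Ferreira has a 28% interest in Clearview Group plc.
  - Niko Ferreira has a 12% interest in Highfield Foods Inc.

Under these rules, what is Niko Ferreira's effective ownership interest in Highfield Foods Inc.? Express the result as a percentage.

By sibling attribution (R1), Niko Ferreira is treated as also owning Owen Ferreira's interest in Stonebridge Textiles S.p.A, giving 28% + 10% = 38%.
By sibling attribution (R1), Niko Ferreira is treated as also owning Owen Ferreira's interest in Ashford Pharma AG, giving 38% + 62% = 100%.
By sibling attribution (R1), Niko Ferreira is treated as owning Owen Ferreira's 28% interest in Clearview Group plc.
Chain via Stonebridge Textiles S.p.A. → Slate Mining NL (R2): 38% × 13% × 21% = 1.0374% of Highfield Foods Inc.
Chain via Ashford Pharma AG → Oakhollow Media Ltd (R2): 100% × 81% × 14% = 11.34% of Highfield Foods Inc.
Direct interest in Highfield Foods Inc: 12%.
Chain via Clearview Group plc → Orion Capital LLC (R2): 28% × 19% × 23% = 1.2236% of Highfield Foods Inc.
Aggregating (R3): 1.0374% + 11.34% + 12% + 1.2236% = 25.601%.

25.601%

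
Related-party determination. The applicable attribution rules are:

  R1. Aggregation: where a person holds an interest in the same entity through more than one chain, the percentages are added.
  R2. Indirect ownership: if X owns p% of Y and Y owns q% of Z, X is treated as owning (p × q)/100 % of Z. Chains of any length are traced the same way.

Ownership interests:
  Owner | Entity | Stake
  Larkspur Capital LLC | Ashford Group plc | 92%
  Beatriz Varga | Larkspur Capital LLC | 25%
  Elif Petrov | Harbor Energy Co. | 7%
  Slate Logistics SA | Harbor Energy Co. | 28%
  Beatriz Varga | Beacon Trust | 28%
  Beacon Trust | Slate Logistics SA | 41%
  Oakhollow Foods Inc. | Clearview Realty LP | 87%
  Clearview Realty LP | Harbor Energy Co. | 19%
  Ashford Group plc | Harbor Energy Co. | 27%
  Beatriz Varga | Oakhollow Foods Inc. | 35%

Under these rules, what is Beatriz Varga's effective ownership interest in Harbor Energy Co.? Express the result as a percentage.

15.2099%

Chain via Oakhollow Foods Inc. → Clearview Realty LP (R2): 35% × 87% × 19% = 5.7855% of Harbor Energy Co.
Chain via Larkspur Capital LLC → Ashford Group plc (R2): 25% × 92% × 27% = 6.21% of Harbor Energy Co.
Chain via Beacon Trust → Slate Logistics SA (R2): 28% × 41% × 28% = 3.2144% of Harbor Energy Co.
Aggregating (R1): 5.7855% + 6.21% + 3.2144% = 15.2099%.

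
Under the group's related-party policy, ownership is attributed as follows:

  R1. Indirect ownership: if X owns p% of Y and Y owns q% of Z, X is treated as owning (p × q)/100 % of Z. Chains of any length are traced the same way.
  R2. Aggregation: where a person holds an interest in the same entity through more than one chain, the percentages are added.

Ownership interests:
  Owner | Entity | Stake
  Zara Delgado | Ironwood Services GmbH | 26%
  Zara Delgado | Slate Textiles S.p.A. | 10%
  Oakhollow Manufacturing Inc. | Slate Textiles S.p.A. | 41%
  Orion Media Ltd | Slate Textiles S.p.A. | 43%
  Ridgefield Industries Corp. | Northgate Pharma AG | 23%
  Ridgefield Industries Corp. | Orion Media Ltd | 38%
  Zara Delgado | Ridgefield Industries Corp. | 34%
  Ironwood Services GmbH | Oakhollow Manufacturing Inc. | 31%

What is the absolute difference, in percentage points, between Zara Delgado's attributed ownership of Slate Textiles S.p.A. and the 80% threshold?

61.1398

Chain via Ridgefield Industries Corp. → Orion Media Ltd (R1): 34% × 38% × 43% = 5.5556% of Slate Textiles S.p.A.
Chain via Ironwood Services GmbH → Oakhollow Manufacturing Inc. (R1): 26% × 31% × 41% = 3.3046% of Slate Textiles S.p.A.
Direct interest in Slate Textiles S.p.A: 10%.
Aggregating (R2): 5.5556% + 3.3046% + 10% = 18.8602%.
18.8602% falls short of the 80% threshold by 61.1398 percentage points.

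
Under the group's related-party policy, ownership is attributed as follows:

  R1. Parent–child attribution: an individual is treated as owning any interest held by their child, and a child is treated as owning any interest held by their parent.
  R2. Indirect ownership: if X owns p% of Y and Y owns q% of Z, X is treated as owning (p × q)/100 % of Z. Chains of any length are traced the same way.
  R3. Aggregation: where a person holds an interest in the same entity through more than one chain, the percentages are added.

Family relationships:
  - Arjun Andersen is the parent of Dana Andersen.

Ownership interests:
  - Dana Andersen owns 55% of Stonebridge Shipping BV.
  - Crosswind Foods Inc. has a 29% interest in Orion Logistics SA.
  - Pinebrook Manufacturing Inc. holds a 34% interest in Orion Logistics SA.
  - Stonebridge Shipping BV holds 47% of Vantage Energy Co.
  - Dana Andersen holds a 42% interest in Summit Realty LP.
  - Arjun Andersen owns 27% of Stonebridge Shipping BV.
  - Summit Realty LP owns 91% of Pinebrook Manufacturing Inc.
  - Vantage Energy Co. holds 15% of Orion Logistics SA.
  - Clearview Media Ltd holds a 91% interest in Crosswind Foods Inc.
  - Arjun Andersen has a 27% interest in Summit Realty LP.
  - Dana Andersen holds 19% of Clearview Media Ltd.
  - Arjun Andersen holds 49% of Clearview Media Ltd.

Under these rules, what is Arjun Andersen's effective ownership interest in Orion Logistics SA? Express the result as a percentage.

45.0748%

By parent–child attribution (R1), Arjun Andersen is treated as also owning Dana Andersen's interest in Stonebridge Shipping BV, giving 27% + 55% = 82%.
By parent–child attribution (R1), Arjun Andersen is treated as also owning Dana Andersen's interest in Clearview Media Ltd, giving 49% + 19% = 68%.
By parent–child attribution (R1), Arjun Andersen is treated as also owning Dana Andersen's interest in Summit Realty LP, giving 27% + 42% = 69%.
Chain via Stonebridge Shipping BV → Vantage Energy Co. (R2): 82% × 47% × 15% = 5.781% of Orion Logistics SA.
Chain via Clearview Media Ltd → Crosswind Foods Inc. (R2): 68% × 91% × 29% = 17.9452% of Orion Logistics SA.
Chain via Summit Realty LP → Pinebrook Manufacturing Inc. (R2): 69% × 91% × 34% = 21.3486% of Orion Logistics SA.
Aggregating (R3): 5.781% + 17.9452% + 21.3486% = 45.0748%.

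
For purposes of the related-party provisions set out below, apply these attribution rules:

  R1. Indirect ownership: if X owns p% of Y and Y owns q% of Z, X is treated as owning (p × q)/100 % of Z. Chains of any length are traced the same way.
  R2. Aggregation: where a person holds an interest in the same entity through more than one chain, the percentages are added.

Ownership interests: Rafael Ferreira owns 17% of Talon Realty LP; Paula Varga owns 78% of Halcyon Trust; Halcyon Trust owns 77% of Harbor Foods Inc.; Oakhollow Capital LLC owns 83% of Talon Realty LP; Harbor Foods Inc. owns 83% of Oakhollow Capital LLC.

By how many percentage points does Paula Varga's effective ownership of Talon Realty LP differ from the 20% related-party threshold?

21.375334

Chain via Halcyon Trust → Harbor Foods Inc. → Oakhollow Capital LLC (R1): 78% × 77% × 83% × 83% = 41.375334% of Talon Realty LP.
41.375334% exceeds the 20% threshold by 21.375334 percentage points.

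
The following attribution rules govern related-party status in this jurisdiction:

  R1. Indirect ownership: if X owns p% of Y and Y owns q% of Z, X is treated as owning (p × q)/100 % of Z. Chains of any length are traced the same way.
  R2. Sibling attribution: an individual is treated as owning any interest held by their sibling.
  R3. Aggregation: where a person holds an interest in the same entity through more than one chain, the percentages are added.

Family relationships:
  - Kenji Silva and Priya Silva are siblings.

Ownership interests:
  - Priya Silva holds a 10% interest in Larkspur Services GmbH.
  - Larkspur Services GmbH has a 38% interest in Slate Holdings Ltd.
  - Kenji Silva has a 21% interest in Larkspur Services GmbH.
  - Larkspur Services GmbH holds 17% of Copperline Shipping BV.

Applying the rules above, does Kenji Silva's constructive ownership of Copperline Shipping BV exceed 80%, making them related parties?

By sibling attribution (R2), Kenji Silva is treated as also owning Priya Silva's interest in Larkspur Services GmbH, giving 21% + 10% = 31%.
Chain via Larkspur Services GmbH (R1): 31% × 17% = 5.27% of Copperline Shipping BV.
5.27% does not exceed the 80% threshold, so Kenji is not a related party to Copperline Shipping BV.

No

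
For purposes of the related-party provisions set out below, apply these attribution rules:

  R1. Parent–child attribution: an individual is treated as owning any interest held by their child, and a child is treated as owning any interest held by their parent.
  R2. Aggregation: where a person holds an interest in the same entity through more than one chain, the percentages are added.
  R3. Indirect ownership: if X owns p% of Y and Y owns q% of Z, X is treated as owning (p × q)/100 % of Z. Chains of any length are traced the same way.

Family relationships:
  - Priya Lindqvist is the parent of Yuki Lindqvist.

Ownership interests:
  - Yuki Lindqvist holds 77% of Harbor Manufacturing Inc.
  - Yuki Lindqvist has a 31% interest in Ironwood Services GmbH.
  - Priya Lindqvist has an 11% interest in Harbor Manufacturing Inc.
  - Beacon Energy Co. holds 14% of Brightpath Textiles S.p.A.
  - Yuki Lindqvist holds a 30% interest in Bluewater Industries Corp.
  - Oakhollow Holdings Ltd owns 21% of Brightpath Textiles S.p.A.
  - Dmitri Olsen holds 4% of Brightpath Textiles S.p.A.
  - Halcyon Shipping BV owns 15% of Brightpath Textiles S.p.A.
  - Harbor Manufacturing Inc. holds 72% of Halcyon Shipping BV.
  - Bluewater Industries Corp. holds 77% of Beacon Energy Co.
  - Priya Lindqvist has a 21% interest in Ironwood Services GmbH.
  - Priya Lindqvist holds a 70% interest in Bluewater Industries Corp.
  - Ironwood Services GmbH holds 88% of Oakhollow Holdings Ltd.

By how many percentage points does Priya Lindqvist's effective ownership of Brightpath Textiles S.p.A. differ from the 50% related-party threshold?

By parent–child attribution (R1), Priya Lindqvist is treated as also owning Yuki Lindqvist's interest in Harbor Manufacturing Inc, giving 11% + 77% = 88%.
By parent–child attribution (R1), Priya Lindqvist is treated as also owning Yuki Lindqvist's interest in Ironwood Services GmbH, giving 21% + 31% = 52%.
By parent–child attribution (R1), Priya Lindqvist is treated as also owning Yuki Lindqvist's interest in Bluewater Industries Corp, giving 70% + 30% = 100%.
Chain via Harbor Manufacturing Inc. → Halcyon Shipping BV (R3): 88% × 72% × 15% = 9.504% of Brightpath Textiles S.p.A.
Chain via Ironwood Services GmbH → Oakhollow Holdings Ltd (R3): 52% × 88% × 21% = 9.6096% of Brightpath Textiles S.p.A.
Chain via Bluewater Industries Corp. → Beacon Energy Co. (R3): 100% × 77% × 14% = 10.78% of Brightpath Textiles S.p.A.
Aggregating (R2): 9.504% + 9.6096% + 10.78% = 29.8936%.
29.8936% falls short of the 50% threshold by 20.1064 percentage points.

20.1064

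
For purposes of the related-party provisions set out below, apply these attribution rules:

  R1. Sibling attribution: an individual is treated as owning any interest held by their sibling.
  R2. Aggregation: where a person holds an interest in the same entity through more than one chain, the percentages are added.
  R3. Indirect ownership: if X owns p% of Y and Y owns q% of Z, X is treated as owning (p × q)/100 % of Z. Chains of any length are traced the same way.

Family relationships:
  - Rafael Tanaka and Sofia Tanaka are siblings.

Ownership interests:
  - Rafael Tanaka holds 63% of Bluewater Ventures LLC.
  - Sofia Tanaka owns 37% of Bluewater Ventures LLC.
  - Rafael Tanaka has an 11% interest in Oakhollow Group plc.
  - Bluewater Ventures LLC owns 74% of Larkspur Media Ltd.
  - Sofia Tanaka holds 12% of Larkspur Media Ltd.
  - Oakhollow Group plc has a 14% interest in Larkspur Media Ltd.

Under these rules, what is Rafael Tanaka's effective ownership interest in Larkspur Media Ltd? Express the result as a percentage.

87.54%

By sibling attribution (R1), Rafael Tanaka is treated as also owning Sofia Tanaka's interest in Bluewater Ventures LLC, giving 63% + 37% = 100%.
By sibling attribution (R1), Rafael Tanaka is treated as owning Sofia Tanaka's 12% interest in Larkspur Media Ltd.
Chain via Bluewater Ventures LLC (R3): 100% × 74% = 74% of Larkspur Media Ltd.
Chain via Oakhollow Group plc (R3): 11% × 14% = 1.54% of Larkspur Media Ltd.
Direct interest in Larkspur Media Ltd: 12%.
Aggregating (R2): 74% + 1.54% + 12% = 87.54%.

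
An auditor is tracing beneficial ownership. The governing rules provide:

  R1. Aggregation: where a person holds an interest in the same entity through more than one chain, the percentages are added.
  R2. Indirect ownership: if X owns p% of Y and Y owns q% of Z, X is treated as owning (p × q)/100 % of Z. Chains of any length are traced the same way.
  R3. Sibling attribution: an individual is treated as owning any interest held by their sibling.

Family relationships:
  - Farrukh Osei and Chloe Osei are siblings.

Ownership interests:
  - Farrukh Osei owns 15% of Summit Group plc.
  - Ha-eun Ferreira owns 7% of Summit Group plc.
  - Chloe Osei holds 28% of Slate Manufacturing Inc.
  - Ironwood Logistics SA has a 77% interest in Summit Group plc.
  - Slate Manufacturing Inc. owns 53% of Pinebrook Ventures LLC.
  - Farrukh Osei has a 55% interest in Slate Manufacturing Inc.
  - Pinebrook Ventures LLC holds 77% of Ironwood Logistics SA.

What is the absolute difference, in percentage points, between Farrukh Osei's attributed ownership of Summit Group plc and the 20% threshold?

By sibling attribution (R3), Farrukh Osei is treated as also owning Chloe Osei's interest in Slate Manufacturing Inc, giving 55% + 28% = 83%.
Chain via Slate Manufacturing Inc. → Pinebrook Ventures LLC → Ironwood Logistics SA (R2): 83% × 53% × 77% × 77% = 26.081671% of Summit Group plc.
Direct interest in Summit Group plc: 15%.
Aggregating (R1): 26.081671% + 15% = 41.081671%.
41.081671% exceeds the 20% threshold by 21.081671 percentage points.

21.081671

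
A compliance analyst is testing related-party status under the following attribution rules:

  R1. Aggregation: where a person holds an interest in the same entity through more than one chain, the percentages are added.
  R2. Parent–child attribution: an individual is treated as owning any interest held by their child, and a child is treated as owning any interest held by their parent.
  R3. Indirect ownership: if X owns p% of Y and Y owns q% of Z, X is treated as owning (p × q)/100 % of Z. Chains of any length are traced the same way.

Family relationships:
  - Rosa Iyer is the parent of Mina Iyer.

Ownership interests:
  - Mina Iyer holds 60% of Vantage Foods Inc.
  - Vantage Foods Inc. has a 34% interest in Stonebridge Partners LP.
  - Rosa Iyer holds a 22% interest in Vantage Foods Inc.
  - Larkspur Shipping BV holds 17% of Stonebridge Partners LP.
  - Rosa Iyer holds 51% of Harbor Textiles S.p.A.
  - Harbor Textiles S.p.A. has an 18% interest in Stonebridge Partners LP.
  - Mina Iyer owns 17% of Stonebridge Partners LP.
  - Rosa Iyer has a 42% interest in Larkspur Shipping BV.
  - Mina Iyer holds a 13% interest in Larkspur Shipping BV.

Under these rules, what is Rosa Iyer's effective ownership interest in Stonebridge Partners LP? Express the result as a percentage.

By parent–child attribution (R2), Rosa Iyer is treated as also owning Mina Iyer's interest in Vantage Foods Inc, giving 22% + 60% = 82%.
By parent–child attribution (R2), Rosa Iyer is treated as also owning Mina Iyer's interest in Larkspur Shipping BV, giving 42% + 13% = 55%.
By parent–child attribution (R2), Rosa Iyer is treated as owning Mina Iyer's 17% interest in Stonebridge Partners LP.
Chain via Vantage Foods Inc. (R3): 82% × 34% = 27.88% of Stonebridge Partners LP.
Chain via Larkspur Shipping BV (R3): 55% × 17% = 9.35% of Stonebridge Partners LP.
Chain via Harbor Textiles S.p.A. (R3): 51% × 18% = 9.18% of Stonebridge Partners LP.
Direct interest in Stonebridge Partners LP: 17%.
Aggregating (R1): 27.88% + 9.35% + 9.18% + 17% = 63.41%.

63.41%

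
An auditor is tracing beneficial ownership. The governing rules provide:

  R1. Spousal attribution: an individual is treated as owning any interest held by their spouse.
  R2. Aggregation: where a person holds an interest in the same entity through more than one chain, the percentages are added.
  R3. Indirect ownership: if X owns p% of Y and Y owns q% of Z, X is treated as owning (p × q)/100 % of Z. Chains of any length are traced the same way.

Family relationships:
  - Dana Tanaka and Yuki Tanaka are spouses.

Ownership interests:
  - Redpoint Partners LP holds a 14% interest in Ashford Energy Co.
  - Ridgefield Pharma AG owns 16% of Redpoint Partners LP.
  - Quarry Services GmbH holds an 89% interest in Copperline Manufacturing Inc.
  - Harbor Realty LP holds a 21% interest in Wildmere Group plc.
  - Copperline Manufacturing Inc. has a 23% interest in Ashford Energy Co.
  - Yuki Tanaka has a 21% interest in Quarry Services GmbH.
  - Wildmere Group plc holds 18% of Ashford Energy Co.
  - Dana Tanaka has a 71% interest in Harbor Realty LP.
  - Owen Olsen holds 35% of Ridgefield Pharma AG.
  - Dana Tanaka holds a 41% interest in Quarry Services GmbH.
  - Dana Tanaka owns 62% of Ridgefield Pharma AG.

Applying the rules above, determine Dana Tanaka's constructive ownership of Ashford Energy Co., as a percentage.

By spousal attribution (R1), Dana Tanaka is treated as also owning Yuki Tanaka's interest in Quarry Services GmbH, giving 41% + 21% = 62%.
Chain via Quarry Services GmbH → Copperline Manufacturing Inc. (R3): 62% × 89% × 23% = 12.6914% of Ashford Energy Co.
Chain via Ridgefield Pharma AG → Redpoint Partners LP (R3): 62% × 16% × 14% = 1.3888% of Ashford Energy Co.
Chain via Harbor Realty LP → Wildmere Group plc (R3): 71% × 21% × 18% = 2.6838% of Ashford Energy Co.
Aggregating (R2): 12.6914% + 1.3888% + 2.6838% = 16.764%.

16.764%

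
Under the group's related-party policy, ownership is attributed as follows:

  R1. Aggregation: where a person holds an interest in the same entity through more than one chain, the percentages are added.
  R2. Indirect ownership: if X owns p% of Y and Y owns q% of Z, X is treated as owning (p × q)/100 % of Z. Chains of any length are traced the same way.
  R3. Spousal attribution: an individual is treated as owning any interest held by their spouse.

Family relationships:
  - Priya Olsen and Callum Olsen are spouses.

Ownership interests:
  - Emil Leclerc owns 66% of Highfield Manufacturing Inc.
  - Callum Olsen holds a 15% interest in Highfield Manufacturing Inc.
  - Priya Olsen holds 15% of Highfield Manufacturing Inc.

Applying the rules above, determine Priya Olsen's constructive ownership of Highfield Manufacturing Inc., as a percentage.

30%

By spousal attribution (R3), Priya Olsen is treated as also owning Callum Olsen's interest in Highfield Manufacturing Inc, giving 15% + 15% = 30%.
Direct interest in Highfield Manufacturing Inc: 30%.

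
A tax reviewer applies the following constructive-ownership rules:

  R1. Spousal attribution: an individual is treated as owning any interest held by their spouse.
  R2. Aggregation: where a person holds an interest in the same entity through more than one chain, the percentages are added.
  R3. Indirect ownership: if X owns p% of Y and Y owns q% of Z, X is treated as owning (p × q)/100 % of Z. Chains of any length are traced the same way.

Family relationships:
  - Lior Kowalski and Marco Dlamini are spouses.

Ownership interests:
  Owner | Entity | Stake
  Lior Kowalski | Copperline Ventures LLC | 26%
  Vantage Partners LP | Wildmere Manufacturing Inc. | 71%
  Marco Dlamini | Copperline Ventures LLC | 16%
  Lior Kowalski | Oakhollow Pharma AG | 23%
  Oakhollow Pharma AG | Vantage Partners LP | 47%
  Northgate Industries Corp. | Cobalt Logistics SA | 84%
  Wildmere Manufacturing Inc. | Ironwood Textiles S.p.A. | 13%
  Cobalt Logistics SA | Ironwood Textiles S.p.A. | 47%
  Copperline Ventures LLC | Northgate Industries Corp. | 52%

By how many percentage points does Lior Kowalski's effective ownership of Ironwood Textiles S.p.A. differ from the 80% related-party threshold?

By spousal attribution (R1), Lior Kowalski is treated as also owning Marco Dlamini's interest in Copperline Ventures LLC, giving 26% + 16% = 42%.
Chain via Oakhollow Pharma AG → Vantage Partners LP → Wildmere Manufacturing Inc. (R3): 23% × 47% × 71% × 13% = 0.997763% of Ironwood Textiles S.p.A.
Chain via Copperline Ventures LLC → Northgate Industries Corp. → Cobalt Logistics SA (R3): 42% × 52% × 84% × 47% = 8.622432% of Ironwood Textiles S.p.A.
Aggregating (R2): 0.997763% + 8.622432% = 9.620195%.
9.620195% falls short of the 80% threshold by 70.379805 percentage points.

70.379805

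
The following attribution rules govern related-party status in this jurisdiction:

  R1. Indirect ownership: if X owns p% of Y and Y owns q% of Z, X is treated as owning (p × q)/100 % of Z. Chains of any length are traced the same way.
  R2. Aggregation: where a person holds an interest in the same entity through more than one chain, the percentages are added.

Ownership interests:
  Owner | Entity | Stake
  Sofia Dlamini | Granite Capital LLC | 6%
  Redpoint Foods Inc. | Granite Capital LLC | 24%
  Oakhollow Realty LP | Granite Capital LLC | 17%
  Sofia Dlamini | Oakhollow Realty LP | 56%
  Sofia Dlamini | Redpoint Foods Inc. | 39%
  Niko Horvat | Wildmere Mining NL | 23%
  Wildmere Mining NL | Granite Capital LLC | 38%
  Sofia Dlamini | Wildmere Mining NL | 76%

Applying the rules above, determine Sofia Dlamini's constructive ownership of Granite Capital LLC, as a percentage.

53.76%

Chain via Wildmere Mining NL (R1): 76% × 38% = 28.88% of Granite Capital LLC.
Chain via Redpoint Foods Inc. (R1): 39% × 24% = 9.36% of Granite Capital LLC.
Chain via Oakhollow Realty LP (R1): 56% × 17% = 9.52% of Granite Capital LLC.
Direct interest in Granite Capital LLC: 6%.
Aggregating (R2): 28.88% + 9.36% + 9.52% + 6% = 53.76%.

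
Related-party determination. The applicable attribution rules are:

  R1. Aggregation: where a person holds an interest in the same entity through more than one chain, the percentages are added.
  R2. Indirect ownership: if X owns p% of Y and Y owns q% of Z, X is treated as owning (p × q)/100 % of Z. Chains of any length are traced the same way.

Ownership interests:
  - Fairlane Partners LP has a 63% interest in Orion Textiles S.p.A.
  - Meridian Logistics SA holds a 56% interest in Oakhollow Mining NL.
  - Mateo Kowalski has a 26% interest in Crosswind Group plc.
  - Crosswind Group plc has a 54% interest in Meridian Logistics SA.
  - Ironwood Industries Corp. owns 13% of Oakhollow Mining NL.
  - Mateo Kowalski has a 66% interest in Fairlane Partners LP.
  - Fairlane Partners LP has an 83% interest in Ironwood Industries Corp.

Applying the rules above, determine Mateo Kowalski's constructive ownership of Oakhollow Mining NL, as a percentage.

Chain via Crosswind Group plc → Meridian Logistics SA (R2): 26% × 54% × 56% = 7.8624% of Oakhollow Mining NL.
Chain via Fairlane Partners LP → Ironwood Industries Corp. (R2): 66% × 83% × 13% = 7.1214% of Oakhollow Mining NL.
Aggregating (R1): 7.8624% + 7.1214% = 14.9838%.

14.9838%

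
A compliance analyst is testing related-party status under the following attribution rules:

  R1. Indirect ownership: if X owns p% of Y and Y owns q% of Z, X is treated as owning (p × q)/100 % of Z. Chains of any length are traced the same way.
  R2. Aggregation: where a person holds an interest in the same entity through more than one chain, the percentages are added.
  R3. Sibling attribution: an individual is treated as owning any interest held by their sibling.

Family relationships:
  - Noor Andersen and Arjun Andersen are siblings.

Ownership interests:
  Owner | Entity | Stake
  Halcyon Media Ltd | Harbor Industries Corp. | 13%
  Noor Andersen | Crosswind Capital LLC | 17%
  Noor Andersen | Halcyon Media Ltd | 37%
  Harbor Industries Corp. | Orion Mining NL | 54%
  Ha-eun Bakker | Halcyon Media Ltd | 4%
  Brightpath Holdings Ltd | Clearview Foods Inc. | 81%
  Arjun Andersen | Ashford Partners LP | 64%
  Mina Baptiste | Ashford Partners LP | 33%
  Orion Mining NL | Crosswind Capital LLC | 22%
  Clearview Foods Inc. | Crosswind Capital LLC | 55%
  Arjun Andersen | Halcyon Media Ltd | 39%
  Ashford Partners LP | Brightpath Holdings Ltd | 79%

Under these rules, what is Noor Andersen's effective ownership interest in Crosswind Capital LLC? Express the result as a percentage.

40.698224%

By sibling attribution (R3), Noor Andersen is treated as also owning Arjun Andersen's interest in Halcyon Media Ltd, giving 37% + 39% = 76%.
By sibling attribution (R3), Noor Andersen is treated as owning Arjun Andersen's 64% interest in Ashford Partners LP.
Chain via Halcyon Media Ltd → Harbor Industries Corp. → Orion Mining NL (R1): 76% × 13% × 54% × 22% = 1.173744% of Crosswind Capital LLC.
Direct interest in Crosswind Capital LLC: 17%.
Chain via Ashford Partners LP → Brightpath Holdings Ltd → Clearview Foods Inc. (R1): 64% × 79% × 81% × 55% = 22.52448% of Crosswind Capital LLC.
Aggregating (R2): 1.173744% + 17% + 22.52448% = 40.698224%.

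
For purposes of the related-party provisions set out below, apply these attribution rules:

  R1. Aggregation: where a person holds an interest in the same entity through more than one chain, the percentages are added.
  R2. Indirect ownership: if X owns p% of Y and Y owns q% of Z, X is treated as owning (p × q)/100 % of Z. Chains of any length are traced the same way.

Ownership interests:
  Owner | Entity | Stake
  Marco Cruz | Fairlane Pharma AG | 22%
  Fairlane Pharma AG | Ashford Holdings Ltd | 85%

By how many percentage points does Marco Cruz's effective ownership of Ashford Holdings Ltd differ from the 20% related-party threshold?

1.3

Chain via Fairlane Pharma AG (R2): 22% × 85% = 18.7% of Ashford Holdings Ltd.
18.7% falls short of the 20% threshold by 1.3 percentage points.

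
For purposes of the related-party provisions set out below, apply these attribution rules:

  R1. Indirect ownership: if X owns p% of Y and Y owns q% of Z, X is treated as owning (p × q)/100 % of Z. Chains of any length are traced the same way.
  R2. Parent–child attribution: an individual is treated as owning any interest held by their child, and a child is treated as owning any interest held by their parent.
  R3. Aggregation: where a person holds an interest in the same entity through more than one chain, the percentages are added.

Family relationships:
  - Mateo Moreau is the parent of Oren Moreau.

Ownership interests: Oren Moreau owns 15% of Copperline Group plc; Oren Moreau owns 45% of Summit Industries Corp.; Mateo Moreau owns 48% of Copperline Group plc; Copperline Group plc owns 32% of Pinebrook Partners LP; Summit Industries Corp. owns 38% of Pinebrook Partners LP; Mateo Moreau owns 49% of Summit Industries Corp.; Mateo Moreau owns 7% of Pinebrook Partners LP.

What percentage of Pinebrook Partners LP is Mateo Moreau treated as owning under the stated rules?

62.88%

By parent–child attribution (R2), Mateo Moreau is treated as also owning Oren Moreau's interest in Summit Industries Corp, giving 49% + 45% = 94%.
By parent–child attribution (R2), Mateo Moreau is treated as also owning Oren Moreau's interest in Copperline Group plc, giving 48% + 15% = 63%.
Chain via Summit Industries Corp. (R1): 94% × 38% = 35.72% of Pinebrook Partners LP.
Chain via Copperline Group plc (R1): 63% × 32% = 20.16% of Pinebrook Partners LP.
Direct interest in Pinebrook Partners LP: 7%.
Aggregating (R3): 35.72% + 20.16% + 7% = 62.88%.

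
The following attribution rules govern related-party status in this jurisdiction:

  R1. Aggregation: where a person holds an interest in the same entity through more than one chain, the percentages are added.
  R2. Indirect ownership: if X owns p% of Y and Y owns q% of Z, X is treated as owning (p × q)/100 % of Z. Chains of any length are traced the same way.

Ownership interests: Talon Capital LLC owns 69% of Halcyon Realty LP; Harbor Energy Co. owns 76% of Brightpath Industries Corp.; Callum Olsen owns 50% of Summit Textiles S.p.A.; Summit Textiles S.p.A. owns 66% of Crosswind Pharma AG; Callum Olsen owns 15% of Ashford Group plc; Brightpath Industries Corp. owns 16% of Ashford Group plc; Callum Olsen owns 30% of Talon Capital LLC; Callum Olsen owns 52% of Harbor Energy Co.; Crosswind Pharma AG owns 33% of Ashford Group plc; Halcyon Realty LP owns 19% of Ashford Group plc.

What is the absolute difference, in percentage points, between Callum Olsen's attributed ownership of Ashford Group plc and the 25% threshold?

11.1462

Chain via Talon Capital LLC → Halcyon Realty LP (R2): 30% × 69% × 19% = 3.933% of Ashford Group plc.
Chain via Summit Textiles S.p.A. → Crosswind Pharma AG (R2): 50% × 66% × 33% = 10.89% of Ashford Group plc.
Chain via Harbor Energy Co. → Brightpath Industries Corp. (R2): 52% × 76% × 16% = 6.3232% of Ashford Group plc.
Direct interest in Ashford Group plc: 15%.
Aggregating (R1): 3.933% + 10.89% + 6.3232% + 15% = 36.1462%.
36.1462% exceeds the 25% threshold by 11.1462 percentage points.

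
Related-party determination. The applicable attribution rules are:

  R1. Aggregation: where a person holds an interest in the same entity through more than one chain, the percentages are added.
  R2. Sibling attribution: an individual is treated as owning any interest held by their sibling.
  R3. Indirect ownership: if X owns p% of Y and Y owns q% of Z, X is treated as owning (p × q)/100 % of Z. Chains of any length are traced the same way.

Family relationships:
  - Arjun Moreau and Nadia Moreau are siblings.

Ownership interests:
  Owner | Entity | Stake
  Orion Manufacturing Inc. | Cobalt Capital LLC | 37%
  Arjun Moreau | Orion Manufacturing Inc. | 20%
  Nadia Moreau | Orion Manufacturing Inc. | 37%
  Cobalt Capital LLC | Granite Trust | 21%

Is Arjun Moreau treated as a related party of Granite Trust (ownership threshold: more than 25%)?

No

By sibling attribution (R2), Arjun Moreau is treated as also owning Nadia Moreau's interest in Orion Manufacturing Inc, giving 20% + 37% = 57%.
Chain via Orion Manufacturing Inc. → Cobalt Capital LLC (R3): 57% × 37% × 21% = 4.4289% of Granite Trust.
4.4289% does not exceed the 25% threshold, so Arjun is not a related party to Granite Trust.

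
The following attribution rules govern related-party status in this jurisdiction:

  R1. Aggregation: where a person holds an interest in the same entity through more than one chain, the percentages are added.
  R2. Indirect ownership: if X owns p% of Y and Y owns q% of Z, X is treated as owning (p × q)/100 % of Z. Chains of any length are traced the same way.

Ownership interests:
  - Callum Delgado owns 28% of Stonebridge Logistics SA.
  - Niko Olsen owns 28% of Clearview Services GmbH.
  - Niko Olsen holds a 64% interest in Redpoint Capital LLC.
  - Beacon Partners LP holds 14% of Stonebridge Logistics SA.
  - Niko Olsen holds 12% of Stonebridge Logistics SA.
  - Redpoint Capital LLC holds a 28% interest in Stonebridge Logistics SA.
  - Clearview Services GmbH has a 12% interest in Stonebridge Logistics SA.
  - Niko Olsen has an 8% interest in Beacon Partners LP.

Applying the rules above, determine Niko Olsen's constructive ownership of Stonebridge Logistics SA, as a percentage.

Chain via Beacon Partners LP (R2): 8% × 14% = 1.12% of Stonebridge Logistics SA.
Chain via Redpoint Capital LLC (R2): 64% × 28% = 17.92% of Stonebridge Logistics SA.
Chain via Clearview Services GmbH (R2): 28% × 12% = 3.36% of Stonebridge Logistics SA.
Direct interest in Stonebridge Logistics SA: 12%.
Aggregating (R1): 1.12% + 17.92% + 3.36% + 12% = 34.4%.

34.4%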